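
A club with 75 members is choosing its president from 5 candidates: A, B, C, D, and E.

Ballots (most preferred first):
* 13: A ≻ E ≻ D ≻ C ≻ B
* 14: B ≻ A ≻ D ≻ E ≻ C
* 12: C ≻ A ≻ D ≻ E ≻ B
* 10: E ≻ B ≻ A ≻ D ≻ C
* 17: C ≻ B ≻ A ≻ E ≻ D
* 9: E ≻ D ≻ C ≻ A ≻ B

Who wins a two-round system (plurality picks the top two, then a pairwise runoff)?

Round 1 first-place votes: A 13, B 14, C 29, D 0, E 19. C and E advance.
Runoff: C is ranked above E on 29 ballots, E above C on 46.

E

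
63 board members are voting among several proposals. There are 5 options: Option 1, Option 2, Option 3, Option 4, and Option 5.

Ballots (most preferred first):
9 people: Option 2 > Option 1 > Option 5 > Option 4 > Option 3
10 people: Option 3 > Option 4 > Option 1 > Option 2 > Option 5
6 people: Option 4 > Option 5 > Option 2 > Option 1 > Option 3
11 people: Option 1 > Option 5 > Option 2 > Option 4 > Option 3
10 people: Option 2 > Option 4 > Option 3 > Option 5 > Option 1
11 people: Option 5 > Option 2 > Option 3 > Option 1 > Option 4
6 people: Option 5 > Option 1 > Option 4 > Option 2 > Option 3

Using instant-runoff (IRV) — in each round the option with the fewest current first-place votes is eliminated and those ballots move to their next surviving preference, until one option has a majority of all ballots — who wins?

Round 1: Option 1 11, Option 2 19, Option 3 10, Option 4 6, Option 5 17. Option 4 eliminated.
Round 2: Option 1 11, Option 2 19, Option 3 10, Option 5 23. Option 3 eliminated.
Round 3: Option 1 21, Option 2 19, Option 5 23. Option 2 eliminated.
Round 4: Option 1 30, Option 5 33. Option 5 has a majority (≥32).

Option 5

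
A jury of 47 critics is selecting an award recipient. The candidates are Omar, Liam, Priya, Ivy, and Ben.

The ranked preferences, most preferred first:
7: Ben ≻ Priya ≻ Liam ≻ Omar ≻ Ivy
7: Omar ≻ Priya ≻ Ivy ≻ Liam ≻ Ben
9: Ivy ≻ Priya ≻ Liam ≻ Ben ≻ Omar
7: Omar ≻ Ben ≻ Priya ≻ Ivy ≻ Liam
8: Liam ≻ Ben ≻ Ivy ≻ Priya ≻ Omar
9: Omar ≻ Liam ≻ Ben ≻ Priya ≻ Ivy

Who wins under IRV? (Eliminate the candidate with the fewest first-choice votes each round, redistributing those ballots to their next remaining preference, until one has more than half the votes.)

Liam

Round 1: Omar 23, Liam 8, Priya 0, Ivy 9, Ben 7. Priya eliminated.
Round 2: Omar 23, Liam 8, Ivy 9, Ben 7. Ben eliminated.
Round 3: Omar 23, Liam 15, Ivy 9. Ivy eliminated.
Round 4: Omar 23, Liam 24. Liam has a majority (≥24).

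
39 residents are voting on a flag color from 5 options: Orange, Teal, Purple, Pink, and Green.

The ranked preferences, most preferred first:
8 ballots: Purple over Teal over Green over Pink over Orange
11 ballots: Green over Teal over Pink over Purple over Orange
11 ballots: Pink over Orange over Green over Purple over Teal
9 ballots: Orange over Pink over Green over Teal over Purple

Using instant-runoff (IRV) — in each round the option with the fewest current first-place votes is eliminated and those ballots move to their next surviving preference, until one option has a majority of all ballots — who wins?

Round 1: Orange 9, Teal 0, Purple 8, Pink 11, Green 11. Teal eliminated.
Round 2: Orange 9, Purple 8, Pink 11, Green 11. Purple eliminated.
Round 3: Orange 9, Pink 11, Green 19. Orange eliminated.
Round 4: Pink 20, Green 19. Pink has a majority (≥20).

Pink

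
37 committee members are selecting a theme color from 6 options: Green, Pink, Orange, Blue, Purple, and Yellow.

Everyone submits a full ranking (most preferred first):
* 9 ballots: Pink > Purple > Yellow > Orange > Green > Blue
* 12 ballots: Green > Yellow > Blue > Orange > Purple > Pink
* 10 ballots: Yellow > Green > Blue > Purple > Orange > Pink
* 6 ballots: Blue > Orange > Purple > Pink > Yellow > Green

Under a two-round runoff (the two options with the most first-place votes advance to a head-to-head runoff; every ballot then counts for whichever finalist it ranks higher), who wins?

Round 1 first-place votes: Green 12, Pink 9, Orange 0, Blue 6, Purple 0, Yellow 10. Green and Yellow advance.
Runoff: Green is ranked above Yellow on 12 ballots, Yellow above Green on 25.

Yellow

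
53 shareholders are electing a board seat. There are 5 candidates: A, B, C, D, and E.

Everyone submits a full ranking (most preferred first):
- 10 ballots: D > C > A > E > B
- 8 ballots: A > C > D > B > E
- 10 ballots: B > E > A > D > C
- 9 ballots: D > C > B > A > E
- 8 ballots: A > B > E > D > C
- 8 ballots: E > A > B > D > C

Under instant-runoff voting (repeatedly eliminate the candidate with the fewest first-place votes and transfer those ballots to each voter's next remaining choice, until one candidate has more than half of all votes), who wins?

Round 1: A 16, B 10, C 0, D 19, E 8. C eliminated.
Round 2: A 16, B 10, D 19, E 8. E eliminated.
Round 3: A 24, B 10, D 19. B eliminated.
Round 4: A 34, D 19. A has a majority (≥27).

A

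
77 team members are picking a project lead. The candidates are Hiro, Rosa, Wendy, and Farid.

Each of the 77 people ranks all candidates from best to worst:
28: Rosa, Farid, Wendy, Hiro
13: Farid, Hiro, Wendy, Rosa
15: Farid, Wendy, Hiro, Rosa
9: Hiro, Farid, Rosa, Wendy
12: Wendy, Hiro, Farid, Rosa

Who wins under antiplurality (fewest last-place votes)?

Last-place votes: Hiro 28, Rosa 40, Wendy 9, Farid 0.

Farid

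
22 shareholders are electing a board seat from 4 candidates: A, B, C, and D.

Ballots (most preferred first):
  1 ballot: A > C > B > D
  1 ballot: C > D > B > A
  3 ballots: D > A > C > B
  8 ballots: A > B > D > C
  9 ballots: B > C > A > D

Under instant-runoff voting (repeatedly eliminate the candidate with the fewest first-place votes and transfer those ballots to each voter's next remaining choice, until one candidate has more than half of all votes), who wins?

A

Round 1: A 9, B 9, C 1, D 3. C eliminated.
Round 2: A 9, B 9, D 4. D eliminated.
Round 3: A 12, B 10. A has a majority (≥12).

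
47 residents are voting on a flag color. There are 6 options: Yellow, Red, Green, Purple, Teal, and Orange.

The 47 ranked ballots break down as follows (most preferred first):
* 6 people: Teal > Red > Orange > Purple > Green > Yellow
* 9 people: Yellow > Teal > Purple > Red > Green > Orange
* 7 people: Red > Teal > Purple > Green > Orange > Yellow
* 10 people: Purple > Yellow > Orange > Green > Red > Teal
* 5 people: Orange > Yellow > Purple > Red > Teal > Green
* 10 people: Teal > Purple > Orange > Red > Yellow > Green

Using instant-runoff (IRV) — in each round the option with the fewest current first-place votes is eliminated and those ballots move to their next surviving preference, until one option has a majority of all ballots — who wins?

Round 1: Yellow 9, Red 7, Green 0, Purple 10, Teal 16, Orange 5. Green eliminated.
Round 2: Yellow 9, Red 7, Purple 10, Teal 16, Orange 5. Orange eliminated.
Round 3: Yellow 14, Red 7, Purple 10, Teal 16. Red eliminated.
Round 4: Yellow 14, Purple 10, Teal 23. Purple eliminated.
Round 5: Yellow 24, Teal 23. Yellow has a majority (≥24).

Yellow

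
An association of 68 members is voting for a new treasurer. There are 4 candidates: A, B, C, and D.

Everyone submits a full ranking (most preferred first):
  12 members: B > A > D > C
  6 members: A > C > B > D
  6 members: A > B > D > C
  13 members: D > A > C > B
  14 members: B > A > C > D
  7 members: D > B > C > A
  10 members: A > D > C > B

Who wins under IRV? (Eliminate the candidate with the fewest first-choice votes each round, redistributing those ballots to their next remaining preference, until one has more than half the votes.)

Round 1: A 22, B 26, C 0, D 20. C eliminated.
Round 2: A 22, B 26, D 20. D eliminated.
Round 3: A 35, B 33. A has a majority (≥35).

A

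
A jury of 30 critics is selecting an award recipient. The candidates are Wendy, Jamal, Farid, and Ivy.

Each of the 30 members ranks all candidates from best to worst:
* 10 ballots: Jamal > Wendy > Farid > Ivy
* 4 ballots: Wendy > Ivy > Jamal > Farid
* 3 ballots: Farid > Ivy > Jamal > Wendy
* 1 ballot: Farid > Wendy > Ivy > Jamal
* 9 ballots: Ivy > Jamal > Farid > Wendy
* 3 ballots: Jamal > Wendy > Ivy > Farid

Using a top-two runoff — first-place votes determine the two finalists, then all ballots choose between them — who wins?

Ivy

Round 1 first-place votes: Wendy 4, Jamal 13, Farid 4, Ivy 9. Jamal and Ivy advance.
Runoff: Jamal is ranked above Ivy on 13 ballots, Ivy above Jamal on 17.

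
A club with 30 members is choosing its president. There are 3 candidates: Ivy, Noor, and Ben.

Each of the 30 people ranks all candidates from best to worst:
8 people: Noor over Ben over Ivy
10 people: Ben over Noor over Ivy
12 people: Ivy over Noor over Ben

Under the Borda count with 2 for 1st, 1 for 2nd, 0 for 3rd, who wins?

Ivy: 8×0 + 10×0 + 12×2 = 24
Noor: 8×2 + 10×1 + 12×1 = 38
Ben: 8×1 + 10×2 + 12×0 = 28

Noor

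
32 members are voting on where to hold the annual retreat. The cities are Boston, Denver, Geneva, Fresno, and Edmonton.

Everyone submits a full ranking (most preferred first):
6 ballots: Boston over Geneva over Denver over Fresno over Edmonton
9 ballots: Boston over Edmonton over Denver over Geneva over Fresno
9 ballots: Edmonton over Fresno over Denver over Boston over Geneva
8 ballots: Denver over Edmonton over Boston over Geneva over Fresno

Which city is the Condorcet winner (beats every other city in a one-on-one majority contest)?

Edmonton

Edmonton vs Boston: 17–15
Edmonton vs Denver: 18–14
Edmonton vs Geneva: 26–6
Edmonton vs Fresno: 26–6
Edmonton beats every other city.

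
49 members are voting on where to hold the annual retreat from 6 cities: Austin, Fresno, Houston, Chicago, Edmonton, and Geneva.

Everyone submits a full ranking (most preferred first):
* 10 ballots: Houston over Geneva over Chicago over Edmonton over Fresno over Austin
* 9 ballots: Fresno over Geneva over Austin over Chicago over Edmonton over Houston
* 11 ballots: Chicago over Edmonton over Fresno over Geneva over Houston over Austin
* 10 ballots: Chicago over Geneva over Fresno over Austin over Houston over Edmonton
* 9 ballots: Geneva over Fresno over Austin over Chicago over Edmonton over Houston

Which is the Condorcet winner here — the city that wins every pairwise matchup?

Geneva

Geneva vs Austin: 49–0
Geneva vs Fresno: 29–20
Geneva vs Houston: 39–10
Geneva vs Chicago: 28–21
Geneva vs Edmonton: 38–11
Geneva beats every other city.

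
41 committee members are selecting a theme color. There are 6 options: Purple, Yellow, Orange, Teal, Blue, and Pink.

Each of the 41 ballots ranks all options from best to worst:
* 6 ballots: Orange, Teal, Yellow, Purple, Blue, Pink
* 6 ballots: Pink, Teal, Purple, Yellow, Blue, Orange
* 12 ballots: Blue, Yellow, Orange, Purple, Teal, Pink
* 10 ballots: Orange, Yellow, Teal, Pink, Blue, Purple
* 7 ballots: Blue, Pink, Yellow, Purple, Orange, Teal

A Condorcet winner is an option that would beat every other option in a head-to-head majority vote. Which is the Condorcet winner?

Yellow vs Purple: 35–6
Yellow vs Orange: 25–16
Yellow vs Teal: 29–12
Yellow vs Blue: 22–19
Yellow vs Pink: 28–13
Yellow beats every other option.

Yellow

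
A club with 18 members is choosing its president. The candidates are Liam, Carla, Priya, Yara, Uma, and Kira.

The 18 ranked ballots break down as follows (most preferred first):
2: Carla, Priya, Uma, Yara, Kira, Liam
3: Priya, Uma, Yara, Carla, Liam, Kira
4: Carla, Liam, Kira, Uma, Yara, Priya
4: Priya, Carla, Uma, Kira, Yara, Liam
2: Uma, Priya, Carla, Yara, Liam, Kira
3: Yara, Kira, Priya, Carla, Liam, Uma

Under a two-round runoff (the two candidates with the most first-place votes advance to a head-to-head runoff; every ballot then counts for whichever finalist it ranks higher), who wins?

Priya

Round 1 first-place votes: Liam 0, Carla 6, Priya 7, Yara 3, Uma 2, Kira 0. Priya and Carla advance.
Runoff: Priya is ranked above Carla on 12 ballots, Carla above Priya on 6.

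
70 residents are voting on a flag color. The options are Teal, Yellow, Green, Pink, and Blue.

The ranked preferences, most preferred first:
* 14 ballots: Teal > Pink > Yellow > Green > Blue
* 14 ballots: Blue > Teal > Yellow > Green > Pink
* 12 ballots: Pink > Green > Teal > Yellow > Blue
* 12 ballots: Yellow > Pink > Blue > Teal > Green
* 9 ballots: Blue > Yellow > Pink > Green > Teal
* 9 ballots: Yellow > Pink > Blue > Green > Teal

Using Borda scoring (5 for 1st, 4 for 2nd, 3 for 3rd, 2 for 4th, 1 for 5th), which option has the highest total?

Yellow

Teal: 14×5 + 14×4 + 12×3 + 12×2 + 9×1 + 9×1 = 204
Yellow: 14×3 + 14×3 + 12×2 + 12×5 + 9×4 + 9×5 = 249
Green: 14×2 + 14×2 + 12×4 + 12×1 + 9×2 + 9×2 = 152
Pink: 14×4 + 14×1 + 12×5 + 12×4 + 9×3 + 9×4 = 241
Blue: 14×1 + 14×5 + 12×1 + 12×3 + 9×5 + 9×3 = 204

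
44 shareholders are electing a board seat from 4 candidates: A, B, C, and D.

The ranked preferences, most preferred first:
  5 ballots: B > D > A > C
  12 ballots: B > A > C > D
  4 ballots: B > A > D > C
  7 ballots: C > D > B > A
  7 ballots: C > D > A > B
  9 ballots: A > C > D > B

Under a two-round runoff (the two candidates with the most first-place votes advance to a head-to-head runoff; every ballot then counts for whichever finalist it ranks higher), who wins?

C

Round 1 first-place votes: A 9, B 21, C 14, D 0. B and C advance.
Runoff: B is ranked above C on 21 ballots, C above B on 23.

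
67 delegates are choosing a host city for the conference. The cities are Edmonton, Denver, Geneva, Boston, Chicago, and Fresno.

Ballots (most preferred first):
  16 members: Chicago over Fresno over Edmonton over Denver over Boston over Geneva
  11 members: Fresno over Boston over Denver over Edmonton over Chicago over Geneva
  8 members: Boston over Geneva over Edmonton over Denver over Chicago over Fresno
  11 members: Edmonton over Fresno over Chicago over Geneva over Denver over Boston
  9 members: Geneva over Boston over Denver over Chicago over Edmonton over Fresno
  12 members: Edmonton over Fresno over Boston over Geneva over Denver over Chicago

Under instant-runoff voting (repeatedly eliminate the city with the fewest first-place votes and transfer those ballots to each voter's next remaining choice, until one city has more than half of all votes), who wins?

Edmonton

Round 1: Edmonton 23, Denver 0, Geneva 9, Boston 8, Chicago 16, Fresno 11. Denver eliminated.
Round 2: Edmonton 23, Geneva 9, Boston 8, Chicago 16, Fresno 11. Boston eliminated.
Round 3: Edmonton 23, Geneva 17, Chicago 16, Fresno 11. Fresno eliminated.
Round 4: Edmonton 34, Geneva 17, Chicago 16. Edmonton has a majority (≥34).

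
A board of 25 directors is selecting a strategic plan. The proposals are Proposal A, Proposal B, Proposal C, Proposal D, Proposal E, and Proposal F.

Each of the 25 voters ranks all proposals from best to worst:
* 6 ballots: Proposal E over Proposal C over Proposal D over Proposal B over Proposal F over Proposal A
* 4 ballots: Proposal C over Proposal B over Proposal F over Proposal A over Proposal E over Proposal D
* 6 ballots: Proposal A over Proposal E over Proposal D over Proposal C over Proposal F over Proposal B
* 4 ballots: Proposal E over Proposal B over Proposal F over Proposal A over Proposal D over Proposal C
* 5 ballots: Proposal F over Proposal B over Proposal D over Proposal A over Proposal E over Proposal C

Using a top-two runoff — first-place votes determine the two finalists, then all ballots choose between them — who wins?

Round 1 first-place votes: Proposal A 6, Proposal B 0, Proposal C 4, Proposal D 0, Proposal E 10, Proposal F 5. Proposal E and Proposal A advance.
Runoff: Proposal E is ranked above Proposal A on 10 ballots, Proposal A above Proposal E on 15.

Proposal A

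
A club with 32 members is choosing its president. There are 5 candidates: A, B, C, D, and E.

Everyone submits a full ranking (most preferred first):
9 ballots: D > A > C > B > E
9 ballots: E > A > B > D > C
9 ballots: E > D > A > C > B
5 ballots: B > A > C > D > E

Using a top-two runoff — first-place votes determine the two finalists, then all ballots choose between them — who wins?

Round 1 first-place votes: A 0, B 5, C 0, D 9, E 18. E and D advance.
Runoff: E is ranked above D on 18 ballots, D above E on 14.

E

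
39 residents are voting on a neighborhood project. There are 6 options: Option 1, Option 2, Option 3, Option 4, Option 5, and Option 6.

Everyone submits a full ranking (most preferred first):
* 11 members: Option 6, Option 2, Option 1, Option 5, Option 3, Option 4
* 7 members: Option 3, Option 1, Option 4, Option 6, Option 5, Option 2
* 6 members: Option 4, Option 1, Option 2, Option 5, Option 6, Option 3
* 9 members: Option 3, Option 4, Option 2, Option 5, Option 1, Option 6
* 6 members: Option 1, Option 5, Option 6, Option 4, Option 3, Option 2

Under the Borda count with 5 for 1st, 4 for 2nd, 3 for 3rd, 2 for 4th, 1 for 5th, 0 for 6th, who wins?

Option 1

Option 1: 11×3 + 7×4 + 6×4 + 9×1 + 6×5 = 124
Option 2: 11×4 + 7×0 + 6×3 + 9×3 + 6×0 = 89
Option 3: 11×1 + 7×5 + 6×0 + 9×5 + 6×1 = 97
Option 4: 11×0 + 7×3 + 6×5 + 9×4 + 6×2 = 99
Option 5: 11×2 + 7×1 + 6×2 + 9×2 + 6×4 = 83
Option 6: 11×5 + 7×2 + 6×1 + 9×0 + 6×3 = 93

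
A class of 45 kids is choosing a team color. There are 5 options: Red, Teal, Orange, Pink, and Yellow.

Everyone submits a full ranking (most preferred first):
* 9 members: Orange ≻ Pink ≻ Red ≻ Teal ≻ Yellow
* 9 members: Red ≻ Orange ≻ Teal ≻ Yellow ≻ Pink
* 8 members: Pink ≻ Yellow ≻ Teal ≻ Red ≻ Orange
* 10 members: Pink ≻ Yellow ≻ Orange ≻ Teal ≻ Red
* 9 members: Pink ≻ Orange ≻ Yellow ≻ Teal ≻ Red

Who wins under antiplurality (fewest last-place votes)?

Teal

Last-place votes: Red 19, Teal 0, Orange 8, Pink 9, Yellow 9.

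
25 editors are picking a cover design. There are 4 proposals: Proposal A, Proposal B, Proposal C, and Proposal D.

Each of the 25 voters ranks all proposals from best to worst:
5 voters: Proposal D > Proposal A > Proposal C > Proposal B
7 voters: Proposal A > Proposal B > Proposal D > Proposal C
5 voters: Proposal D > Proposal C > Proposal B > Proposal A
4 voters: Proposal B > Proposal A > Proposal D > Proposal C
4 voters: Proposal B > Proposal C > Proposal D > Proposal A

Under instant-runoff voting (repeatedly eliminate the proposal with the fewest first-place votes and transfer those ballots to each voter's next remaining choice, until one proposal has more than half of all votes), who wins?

Proposal B

Round 1: Proposal A 7, Proposal B 8, Proposal C 0, Proposal D 10. Proposal C eliminated.
Round 2: Proposal A 7, Proposal B 8, Proposal D 10. Proposal A eliminated.
Round 3: Proposal B 15, Proposal D 10. Proposal B has a majority (≥13).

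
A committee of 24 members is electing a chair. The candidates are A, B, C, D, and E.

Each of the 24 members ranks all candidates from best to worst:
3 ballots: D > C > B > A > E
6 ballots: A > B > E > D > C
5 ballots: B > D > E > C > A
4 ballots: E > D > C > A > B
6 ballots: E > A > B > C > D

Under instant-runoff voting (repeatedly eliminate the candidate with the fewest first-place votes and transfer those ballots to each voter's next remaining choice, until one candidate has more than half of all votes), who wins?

Round 1: A 6, B 5, C 0, D 3, E 10. C eliminated.
Round 2: A 6, B 5, D 3, E 10. D eliminated.
Round 3: A 6, B 8, E 10. A eliminated.
Round 4: B 14, E 10. B has a majority (≥13).

B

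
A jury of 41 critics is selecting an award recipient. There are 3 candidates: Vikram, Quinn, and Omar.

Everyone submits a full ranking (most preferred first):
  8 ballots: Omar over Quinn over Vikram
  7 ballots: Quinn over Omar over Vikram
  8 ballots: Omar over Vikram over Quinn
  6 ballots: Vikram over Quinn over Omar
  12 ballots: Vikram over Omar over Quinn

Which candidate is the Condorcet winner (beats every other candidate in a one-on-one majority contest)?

Omar vs Vikram: 23–18
Omar vs Quinn: 28–13
Omar beats every other candidate.

Omar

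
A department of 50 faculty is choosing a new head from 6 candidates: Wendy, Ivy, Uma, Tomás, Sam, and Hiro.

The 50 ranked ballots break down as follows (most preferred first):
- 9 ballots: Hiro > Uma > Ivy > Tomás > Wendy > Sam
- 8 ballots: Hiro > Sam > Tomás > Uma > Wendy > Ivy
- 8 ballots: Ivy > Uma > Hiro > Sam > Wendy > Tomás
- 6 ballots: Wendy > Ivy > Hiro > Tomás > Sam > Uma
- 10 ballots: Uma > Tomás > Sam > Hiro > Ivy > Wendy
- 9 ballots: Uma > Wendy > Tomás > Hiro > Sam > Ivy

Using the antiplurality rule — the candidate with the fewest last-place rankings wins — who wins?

Hiro

Last-place votes: Wendy 10, Ivy 17, Uma 6, Tomás 8, Sam 9, Hiro 0.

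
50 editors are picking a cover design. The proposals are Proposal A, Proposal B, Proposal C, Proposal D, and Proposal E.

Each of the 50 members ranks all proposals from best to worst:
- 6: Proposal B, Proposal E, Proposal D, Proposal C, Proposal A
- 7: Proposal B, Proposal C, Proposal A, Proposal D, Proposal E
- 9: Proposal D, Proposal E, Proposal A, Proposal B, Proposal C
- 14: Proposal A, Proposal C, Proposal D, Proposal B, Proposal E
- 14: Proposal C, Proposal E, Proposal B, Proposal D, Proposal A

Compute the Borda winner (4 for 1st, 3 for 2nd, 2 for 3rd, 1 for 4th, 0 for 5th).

Proposal A: 6×0 + 7×2 + 9×2 + 14×4 + 14×0 = 88
Proposal B: 6×4 + 7×4 + 9×1 + 14×1 + 14×2 = 103
Proposal C: 6×1 + 7×3 + 9×0 + 14×3 + 14×4 = 125
Proposal D: 6×2 + 7×1 + 9×4 + 14×2 + 14×1 = 97
Proposal E: 6×3 + 7×0 + 9×3 + 14×0 + 14×3 = 87

Proposal C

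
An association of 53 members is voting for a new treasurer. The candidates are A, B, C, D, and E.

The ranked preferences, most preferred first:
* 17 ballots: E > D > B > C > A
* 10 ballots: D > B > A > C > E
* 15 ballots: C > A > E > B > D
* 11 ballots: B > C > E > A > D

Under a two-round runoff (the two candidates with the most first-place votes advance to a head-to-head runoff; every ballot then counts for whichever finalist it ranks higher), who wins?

Round 1 first-place votes: A 0, B 11, C 15, D 10, E 17. E and C advance.
Runoff: E is ranked above C on 17 ballots, C above E on 36.

C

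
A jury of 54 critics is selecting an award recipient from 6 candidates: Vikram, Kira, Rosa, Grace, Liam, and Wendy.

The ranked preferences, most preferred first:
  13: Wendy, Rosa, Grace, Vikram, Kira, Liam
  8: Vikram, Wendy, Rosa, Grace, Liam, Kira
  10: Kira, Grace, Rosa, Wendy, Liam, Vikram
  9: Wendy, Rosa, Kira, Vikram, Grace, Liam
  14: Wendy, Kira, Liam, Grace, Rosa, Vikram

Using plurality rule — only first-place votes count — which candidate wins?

First-place votes: Vikram 8, Kira 10, Rosa 0, Grace 0, Liam 0, Wendy 36.

Wendy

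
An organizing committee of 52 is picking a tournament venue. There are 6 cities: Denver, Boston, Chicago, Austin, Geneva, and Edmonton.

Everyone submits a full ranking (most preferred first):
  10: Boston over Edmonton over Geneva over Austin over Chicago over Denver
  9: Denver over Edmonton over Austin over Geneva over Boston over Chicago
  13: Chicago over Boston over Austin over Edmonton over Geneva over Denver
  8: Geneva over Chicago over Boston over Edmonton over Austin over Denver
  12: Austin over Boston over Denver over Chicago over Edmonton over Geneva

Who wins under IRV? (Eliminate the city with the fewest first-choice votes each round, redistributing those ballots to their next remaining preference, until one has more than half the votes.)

Austin

Round 1: Denver 9, Boston 10, Chicago 13, Austin 12, Geneva 8, Edmonton 0. Edmonton eliminated.
Round 2: Denver 9, Boston 10, Chicago 13, Austin 12, Geneva 8. Geneva eliminated.
Round 3: Denver 9, Boston 10, Chicago 21, Austin 12. Denver eliminated.
Round 4: Boston 10, Chicago 21, Austin 21. Boston eliminated.
Round 5: Chicago 21, Austin 31. Austin has a majority (≥27).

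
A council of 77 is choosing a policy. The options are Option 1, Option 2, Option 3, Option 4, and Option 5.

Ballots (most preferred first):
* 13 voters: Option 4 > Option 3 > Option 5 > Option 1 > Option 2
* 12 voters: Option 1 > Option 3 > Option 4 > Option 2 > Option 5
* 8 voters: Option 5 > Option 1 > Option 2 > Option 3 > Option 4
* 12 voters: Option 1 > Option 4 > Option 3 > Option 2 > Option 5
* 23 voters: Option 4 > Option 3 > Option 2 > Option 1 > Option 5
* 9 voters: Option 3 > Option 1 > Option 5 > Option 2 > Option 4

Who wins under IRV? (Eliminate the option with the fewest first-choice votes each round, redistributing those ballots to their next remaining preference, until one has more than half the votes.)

Option 1

Round 1: Option 1 24, Option 2 0, Option 3 9, Option 4 36, Option 5 8. Option 2 eliminated.
Round 2: Option 1 24, Option 3 9, Option 4 36, Option 5 8. Option 5 eliminated.
Round 3: Option 1 32, Option 3 9, Option 4 36. Option 3 eliminated.
Round 4: Option 1 41, Option 4 36. Option 1 has a majority (≥39).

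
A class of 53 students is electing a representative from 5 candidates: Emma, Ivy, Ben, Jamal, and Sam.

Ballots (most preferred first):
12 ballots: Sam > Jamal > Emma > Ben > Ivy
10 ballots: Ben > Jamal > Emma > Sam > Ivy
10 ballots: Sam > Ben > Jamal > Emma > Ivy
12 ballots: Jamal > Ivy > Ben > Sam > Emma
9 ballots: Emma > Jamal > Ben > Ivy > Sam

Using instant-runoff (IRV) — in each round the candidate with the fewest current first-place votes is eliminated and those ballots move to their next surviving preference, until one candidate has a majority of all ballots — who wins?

Jamal

Round 1: Emma 9, Ivy 0, Ben 10, Jamal 12, Sam 22. Ivy eliminated.
Round 2: Emma 9, Ben 10, Jamal 12, Sam 22. Emma eliminated.
Round 3: Ben 10, Jamal 21, Sam 22. Ben eliminated.
Round 4: Jamal 31, Sam 22. Jamal has a majority (≥27).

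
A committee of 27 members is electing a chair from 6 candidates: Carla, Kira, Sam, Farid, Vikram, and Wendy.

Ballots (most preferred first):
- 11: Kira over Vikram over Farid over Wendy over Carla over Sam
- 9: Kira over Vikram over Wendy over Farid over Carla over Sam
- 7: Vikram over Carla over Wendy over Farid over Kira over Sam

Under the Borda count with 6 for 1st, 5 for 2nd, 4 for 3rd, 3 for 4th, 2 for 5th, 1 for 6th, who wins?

Carla: 11×2 + 9×2 + 7×5 = 75
Kira: 11×6 + 9×6 + 7×2 = 134
Sam: 11×1 + 9×1 + 7×1 = 27
Farid: 11×4 + 9×3 + 7×3 = 92
Vikram: 11×5 + 9×5 + 7×6 = 142
Wendy: 11×3 + 9×4 + 7×4 = 97

Vikram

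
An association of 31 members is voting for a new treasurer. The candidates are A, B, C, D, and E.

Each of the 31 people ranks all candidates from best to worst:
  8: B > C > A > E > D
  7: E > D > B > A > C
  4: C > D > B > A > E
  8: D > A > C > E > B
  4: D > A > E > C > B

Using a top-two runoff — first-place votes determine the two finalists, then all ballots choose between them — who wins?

Round 1 first-place votes: A 0, B 8, C 4, D 12, E 7. D and B advance.
Runoff: D is ranked above B on 23 ballots, B above D on 8.

D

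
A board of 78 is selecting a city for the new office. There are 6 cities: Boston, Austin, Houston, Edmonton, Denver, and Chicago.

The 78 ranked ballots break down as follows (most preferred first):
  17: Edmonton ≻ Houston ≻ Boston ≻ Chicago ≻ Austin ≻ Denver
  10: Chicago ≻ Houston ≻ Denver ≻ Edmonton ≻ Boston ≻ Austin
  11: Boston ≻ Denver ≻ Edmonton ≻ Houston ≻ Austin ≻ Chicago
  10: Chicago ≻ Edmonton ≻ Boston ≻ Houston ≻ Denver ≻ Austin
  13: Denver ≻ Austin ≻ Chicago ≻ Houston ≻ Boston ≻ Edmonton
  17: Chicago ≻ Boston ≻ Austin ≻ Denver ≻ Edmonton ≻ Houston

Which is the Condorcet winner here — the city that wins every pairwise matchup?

Chicago vs Boston: 50–28
Chicago vs Austin: 54–24
Chicago vs Houston: 50–28
Chicago vs Edmonton: 50–28
Chicago vs Denver: 54–24
Chicago beats every other city.

Chicago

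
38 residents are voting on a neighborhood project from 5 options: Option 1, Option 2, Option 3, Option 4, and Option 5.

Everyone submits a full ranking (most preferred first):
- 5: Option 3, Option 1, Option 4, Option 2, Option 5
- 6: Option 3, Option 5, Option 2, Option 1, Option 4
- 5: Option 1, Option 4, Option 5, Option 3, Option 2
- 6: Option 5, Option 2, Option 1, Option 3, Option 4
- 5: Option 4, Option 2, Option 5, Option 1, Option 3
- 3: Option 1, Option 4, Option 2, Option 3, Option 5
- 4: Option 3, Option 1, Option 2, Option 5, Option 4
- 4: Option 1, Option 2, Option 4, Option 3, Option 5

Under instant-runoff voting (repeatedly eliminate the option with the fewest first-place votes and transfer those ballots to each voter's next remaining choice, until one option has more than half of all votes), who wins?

Option 1

Round 1: Option 1 12, Option 2 0, Option 3 15, Option 4 5, Option 5 6. Option 2 eliminated.
Round 2: Option 1 12, Option 3 15, Option 4 5, Option 5 6. Option 4 eliminated.
Round 3: Option 1 12, Option 3 15, Option 5 11. Option 5 eliminated.
Round 4: Option 1 23, Option 3 15. Option 1 has a majority (≥20).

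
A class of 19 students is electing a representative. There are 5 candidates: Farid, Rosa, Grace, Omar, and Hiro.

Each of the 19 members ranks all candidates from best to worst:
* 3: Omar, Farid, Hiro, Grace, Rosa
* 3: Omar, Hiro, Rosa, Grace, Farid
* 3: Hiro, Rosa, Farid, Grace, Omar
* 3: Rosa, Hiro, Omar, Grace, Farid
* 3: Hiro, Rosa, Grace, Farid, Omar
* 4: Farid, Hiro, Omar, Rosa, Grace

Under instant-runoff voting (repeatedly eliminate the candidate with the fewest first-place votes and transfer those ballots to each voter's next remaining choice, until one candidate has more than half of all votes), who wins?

Round 1: Farid 4, Rosa 3, Grace 0, Omar 6, Hiro 6. Grace eliminated.
Round 2: Farid 4, Rosa 3, Omar 6, Hiro 6. Rosa eliminated.
Round 3: Farid 4, Omar 6, Hiro 9. Farid eliminated.
Round 4: Omar 6, Hiro 13. Hiro has a majority (≥10).

Hiro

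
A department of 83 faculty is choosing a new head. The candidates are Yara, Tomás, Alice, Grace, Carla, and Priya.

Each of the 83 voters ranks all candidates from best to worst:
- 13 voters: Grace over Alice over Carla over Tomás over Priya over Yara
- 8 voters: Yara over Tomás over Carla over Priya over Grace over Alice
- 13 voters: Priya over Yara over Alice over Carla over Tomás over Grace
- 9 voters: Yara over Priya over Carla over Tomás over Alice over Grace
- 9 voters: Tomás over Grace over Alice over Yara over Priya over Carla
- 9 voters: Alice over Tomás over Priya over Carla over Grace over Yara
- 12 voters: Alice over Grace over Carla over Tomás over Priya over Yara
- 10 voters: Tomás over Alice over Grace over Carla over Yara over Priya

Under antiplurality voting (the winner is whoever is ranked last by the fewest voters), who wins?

Tomás

Last-place votes: Yara 34, Tomás 0, Alice 8, Grace 22, Carla 9, Priya 10.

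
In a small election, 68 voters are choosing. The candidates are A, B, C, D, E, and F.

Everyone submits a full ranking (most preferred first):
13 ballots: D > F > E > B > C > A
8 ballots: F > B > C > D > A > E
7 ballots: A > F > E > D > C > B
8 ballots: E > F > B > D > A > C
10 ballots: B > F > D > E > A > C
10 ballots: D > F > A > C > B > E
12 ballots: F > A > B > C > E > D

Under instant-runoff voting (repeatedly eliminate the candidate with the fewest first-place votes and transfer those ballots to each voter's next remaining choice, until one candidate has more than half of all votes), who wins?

Round 1: A 7, B 10, C 0, D 23, E 8, F 20. C eliminated.
Round 2: A 7, B 10, D 23, E 8, F 20. A eliminated.
Round 3: B 10, D 23, E 8, F 27. E eliminated.
Round 4: B 10, D 23, F 35. F has a majority (≥35).

F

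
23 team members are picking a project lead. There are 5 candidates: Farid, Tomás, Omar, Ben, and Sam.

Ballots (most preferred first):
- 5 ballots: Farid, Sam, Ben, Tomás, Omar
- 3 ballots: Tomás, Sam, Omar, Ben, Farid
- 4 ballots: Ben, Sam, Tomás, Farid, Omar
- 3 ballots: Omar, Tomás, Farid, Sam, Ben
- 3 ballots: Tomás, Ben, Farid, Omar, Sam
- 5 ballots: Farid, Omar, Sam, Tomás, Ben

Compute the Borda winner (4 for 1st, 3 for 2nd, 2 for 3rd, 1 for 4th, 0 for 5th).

Farid

Farid: 5×4 + 3×0 + 4×1 + 3×2 + 3×2 + 5×4 = 56
Tomás: 5×1 + 3×4 + 4×2 + 3×3 + 3×4 + 5×1 = 51
Omar: 5×0 + 3×2 + 4×0 + 3×4 + 3×1 + 5×3 = 36
Ben: 5×2 + 3×1 + 4×4 + 3×0 + 3×3 + 5×0 = 38
Sam: 5×3 + 3×3 + 4×3 + 3×1 + 3×0 + 5×2 = 49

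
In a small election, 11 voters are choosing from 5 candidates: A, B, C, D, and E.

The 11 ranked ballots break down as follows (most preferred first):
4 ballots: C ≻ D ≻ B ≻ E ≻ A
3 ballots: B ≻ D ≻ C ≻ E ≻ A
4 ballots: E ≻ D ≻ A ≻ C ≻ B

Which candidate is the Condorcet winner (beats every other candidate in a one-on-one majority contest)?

D

D vs A: 11–0
D vs B: 8–3
D vs C: 7–4
D vs E: 7–4
D beats every other candidate.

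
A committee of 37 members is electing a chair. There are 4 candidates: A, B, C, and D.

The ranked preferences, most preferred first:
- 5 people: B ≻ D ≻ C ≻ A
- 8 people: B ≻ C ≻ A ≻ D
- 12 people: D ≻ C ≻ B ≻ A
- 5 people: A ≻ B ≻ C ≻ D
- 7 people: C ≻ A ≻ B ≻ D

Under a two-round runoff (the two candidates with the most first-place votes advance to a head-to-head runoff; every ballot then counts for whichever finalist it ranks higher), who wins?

B

Round 1 first-place votes: A 5, B 13, C 7, D 12. B and D advance.
Runoff: B is ranked above D on 25 ballots, D above B on 12.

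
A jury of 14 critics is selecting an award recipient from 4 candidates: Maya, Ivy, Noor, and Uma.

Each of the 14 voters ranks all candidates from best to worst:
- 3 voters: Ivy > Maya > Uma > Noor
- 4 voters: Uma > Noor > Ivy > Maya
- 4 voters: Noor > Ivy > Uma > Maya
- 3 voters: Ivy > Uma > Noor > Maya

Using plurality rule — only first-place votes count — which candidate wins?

Ivy

First-place votes: Maya 0, Ivy 6, Noor 4, Uma 4.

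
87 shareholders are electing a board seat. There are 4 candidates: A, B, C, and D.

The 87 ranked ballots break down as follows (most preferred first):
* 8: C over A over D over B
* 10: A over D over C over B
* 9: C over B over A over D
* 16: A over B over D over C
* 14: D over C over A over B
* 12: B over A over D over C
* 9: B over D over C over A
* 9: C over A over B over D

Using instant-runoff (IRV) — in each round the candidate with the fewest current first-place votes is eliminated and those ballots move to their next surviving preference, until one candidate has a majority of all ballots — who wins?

Round 1: A 26, B 21, C 26, D 14. D eliminated.
Round 2: A 26, B 21, C 40. B eliminated.
Round 3: A 38, C 49. C has a majority (≥44).

C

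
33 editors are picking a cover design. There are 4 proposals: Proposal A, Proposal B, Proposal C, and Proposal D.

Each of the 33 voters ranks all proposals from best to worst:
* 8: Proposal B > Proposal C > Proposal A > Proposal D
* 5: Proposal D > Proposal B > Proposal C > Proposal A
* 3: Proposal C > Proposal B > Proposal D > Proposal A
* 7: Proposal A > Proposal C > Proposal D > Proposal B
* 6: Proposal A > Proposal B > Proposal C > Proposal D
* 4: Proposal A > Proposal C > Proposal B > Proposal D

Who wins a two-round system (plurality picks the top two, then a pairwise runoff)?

Proposal A

Round 1 first-place votes: Proposal A 17, Proposal B 8, Proposal C 3, Proposal D 5. Proposal A and Proposal B advance.
Runoff: Proposal A is ranked above Proposal B on 17 ballots, Proposal B above Proposal A on 16.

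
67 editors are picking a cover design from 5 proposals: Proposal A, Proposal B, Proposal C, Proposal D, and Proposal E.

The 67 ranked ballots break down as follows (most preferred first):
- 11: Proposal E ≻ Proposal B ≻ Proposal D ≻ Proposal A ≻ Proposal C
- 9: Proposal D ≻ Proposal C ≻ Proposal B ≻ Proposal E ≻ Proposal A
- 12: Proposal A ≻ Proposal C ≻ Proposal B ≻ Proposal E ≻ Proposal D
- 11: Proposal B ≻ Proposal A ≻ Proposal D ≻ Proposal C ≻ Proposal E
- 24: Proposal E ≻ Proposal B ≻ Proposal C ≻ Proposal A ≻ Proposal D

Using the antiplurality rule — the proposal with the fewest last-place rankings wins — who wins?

Last-place votes: Proposal A 9, Proposal B 0, Proposal C 11, Proposal D 36, Proposal E 11.

Proposal B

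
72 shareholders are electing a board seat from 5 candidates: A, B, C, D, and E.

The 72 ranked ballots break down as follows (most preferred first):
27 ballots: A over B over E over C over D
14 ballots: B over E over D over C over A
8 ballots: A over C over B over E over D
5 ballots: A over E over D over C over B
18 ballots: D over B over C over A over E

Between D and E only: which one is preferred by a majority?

E

D is ranked above E on 18 ballots; E above D on 54.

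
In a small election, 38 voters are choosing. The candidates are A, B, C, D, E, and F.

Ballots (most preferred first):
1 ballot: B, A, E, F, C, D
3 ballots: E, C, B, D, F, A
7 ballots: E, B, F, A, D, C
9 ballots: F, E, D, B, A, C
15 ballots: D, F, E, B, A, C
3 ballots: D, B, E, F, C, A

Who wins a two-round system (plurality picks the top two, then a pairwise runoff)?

Round 1 first-place votes: A 0, B 1, C 0, D 18, E 10, F 9. D and E advance.
Runoff: D is ranked above E on 18 ballots, E above D on 20.

E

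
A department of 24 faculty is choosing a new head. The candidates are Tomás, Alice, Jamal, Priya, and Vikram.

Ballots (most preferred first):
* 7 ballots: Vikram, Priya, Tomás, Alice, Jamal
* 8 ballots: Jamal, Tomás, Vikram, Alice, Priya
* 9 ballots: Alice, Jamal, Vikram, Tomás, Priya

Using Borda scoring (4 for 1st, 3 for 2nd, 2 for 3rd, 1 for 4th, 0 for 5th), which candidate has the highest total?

Vikram

Tomás: 7×2 + 8×3 + 9×1 = 47
Alice: 7×1 + 8×1 + 9×4 = 51
Jamal: 7×0 + 8×4 + 9×3 = 59
Priya: 7×3 + 8×0 + 9×0 = 21
Vikram: 7×4 + 8×2 + 9×2 = 62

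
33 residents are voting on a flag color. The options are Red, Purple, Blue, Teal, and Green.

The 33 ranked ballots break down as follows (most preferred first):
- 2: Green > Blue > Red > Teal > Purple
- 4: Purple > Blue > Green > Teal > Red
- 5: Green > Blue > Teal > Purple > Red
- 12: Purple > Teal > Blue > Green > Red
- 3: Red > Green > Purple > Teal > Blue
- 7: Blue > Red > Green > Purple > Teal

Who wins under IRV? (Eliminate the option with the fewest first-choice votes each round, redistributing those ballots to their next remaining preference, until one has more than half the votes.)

Green

Round 1: Red 3, Purple 16, Blue 7, Teal 0, Green 7. Teal eliminated.
Round 2: Red 3, Purple 16, Blue 7, Green 7. Red eliminated.
Round 3: Purple 16, Blue 7, Green 10. Blue eliminated.
Round 4: Purple 16, Green 17. Green has a majority (≥17).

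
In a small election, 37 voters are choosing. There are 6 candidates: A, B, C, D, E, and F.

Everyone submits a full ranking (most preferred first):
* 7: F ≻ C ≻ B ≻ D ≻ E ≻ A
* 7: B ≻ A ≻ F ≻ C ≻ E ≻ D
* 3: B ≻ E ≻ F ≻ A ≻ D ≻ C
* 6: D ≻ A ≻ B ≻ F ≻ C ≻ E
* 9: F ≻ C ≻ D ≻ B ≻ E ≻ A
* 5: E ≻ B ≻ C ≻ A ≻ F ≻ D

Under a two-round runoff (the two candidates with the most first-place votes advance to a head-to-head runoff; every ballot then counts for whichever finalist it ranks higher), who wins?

Round 1 first-place votes: A 0, B 10, C 0, D 6, E 5, F 16. F and B advance.
Runoff: F is ranked above B on 16 ballots, B above F on 21.

B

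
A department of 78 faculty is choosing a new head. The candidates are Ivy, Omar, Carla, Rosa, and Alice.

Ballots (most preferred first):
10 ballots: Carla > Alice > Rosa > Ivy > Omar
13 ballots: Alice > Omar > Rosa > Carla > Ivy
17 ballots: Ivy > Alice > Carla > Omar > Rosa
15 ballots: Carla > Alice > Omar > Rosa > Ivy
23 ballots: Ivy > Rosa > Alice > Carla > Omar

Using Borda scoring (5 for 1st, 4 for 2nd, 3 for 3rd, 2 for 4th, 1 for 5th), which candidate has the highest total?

Alice

Ivy: 10×2 + 13×1 + 17×5 + 15×1 + 23×5 = 248
Omar: 10×1 + 13×4 + 17×2 + 15×3 + 23×1 = 164
Carla: 10×5 + 13×2 + 17×3 + 15×5 + 23×2 = 248
Rosa: 10×3 + 13×3 + 17×1 + 15×2 + 23×4 = 208
Alice: 10×4 + 13×5 + 17×4 + 15×4 + 23×3 = 302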